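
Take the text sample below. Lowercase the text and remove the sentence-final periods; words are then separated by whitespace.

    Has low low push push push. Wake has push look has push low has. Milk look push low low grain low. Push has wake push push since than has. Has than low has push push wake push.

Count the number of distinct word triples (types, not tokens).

37 tokens → 35 trigram windows in total.
Repeated trigrams (each contributes count−1 duplicates):
  push push wake: 2
1 duplicate windows → 35 − 1 = 34 distinct.

34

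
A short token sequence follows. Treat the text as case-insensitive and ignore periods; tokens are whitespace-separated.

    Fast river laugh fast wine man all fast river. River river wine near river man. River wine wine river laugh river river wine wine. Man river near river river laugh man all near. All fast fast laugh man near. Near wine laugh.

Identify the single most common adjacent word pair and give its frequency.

Bigram frequencies (highest first):
  river river: 4
  river laugh: 3
  river wine: 3
  fast river: 2
  wine man: 2
  man all: 2
  … (20 more, each ≤ 2)

"river river", 4 times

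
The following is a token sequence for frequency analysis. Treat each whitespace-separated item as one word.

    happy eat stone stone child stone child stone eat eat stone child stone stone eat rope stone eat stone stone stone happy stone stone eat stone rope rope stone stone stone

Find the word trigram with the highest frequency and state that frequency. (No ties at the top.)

Trigram frequencies (highest first):
  stone child stone: 3
  eat stone stone: 2
  stone stone eat: 2
  stone eat stone: 2
  stone stone stone: 2
  happy eat stone: 1
  … (17 more, each ≤ 1)

"stone child stone", 3 times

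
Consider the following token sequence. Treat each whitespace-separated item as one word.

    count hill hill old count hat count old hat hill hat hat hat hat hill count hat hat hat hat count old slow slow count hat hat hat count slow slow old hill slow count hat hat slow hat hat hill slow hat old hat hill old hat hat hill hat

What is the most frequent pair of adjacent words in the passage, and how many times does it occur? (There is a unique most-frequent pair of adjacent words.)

"hat hat", 11 times

Bigram frequencies (highest first):
  hat hat: 11
  hat hill: 5
  count hat: 4
  hat count: 3
  old hat: 3
  hill old: 2
  … (16 more, each ≤ 2)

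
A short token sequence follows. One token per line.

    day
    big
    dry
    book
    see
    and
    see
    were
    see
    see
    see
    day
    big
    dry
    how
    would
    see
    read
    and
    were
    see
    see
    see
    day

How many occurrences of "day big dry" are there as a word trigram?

2

Scanning the 22 overlapping trigram windows for "day big dry":
  position 1–3: day big dry
  position 12–14: day big dry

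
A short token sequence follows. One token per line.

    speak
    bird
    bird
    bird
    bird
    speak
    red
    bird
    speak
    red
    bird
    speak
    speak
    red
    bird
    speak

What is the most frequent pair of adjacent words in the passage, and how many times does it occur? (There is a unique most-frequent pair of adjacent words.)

"bird speak", 4 times

Bigram frequencies (highest first):
  bird speak: 4
  bird bird: 3
  speak red: 3
  red bird: 3
  speak bird: 1
  speak speak: 1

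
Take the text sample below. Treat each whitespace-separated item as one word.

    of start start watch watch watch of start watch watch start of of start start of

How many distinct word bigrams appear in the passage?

8

16 tokens → 15 bigram windows in total.
Repeated bigrams (each contributes count−1 duplicates):
  of start: 3
  watch watch: 3
  start of: 2
  start start: 2
  start watch: 2
7 duplicate windows → 15 − 7 = 8 distinct.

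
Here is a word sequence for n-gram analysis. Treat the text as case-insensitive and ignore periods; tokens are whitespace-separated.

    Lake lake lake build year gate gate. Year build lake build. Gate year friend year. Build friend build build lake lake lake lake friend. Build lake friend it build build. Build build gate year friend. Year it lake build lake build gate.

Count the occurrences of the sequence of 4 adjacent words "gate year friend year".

Scanning the 39 overlapping 4-gram windows for "gate year friend year":
  position 12–15: gate year friend year
  position 33–36: gate year friend year

2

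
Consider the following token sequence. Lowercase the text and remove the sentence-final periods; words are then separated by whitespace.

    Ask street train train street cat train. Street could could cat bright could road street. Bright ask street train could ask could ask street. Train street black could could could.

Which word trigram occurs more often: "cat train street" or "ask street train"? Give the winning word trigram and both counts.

"cat train street": 1 occurrence
"ask street train": 3 occurrences

"ask street train" (3 vs 1)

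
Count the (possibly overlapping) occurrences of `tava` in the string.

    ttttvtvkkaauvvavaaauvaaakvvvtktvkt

0

Sliding a length-4 window over the 34 characters (31 positions):
  (no match at any position)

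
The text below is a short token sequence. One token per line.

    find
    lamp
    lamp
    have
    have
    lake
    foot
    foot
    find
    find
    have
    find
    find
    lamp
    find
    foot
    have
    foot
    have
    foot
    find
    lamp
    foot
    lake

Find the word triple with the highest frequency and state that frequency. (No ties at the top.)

"foot have foot", 2 times

Trigram frequencies (highest first):
  foot have foot: 2
  find lamp lamp: 1
  lamp lamp have: 1
  lamp have have: 1
  have have lake: 1
  have lake foot: 1
  … (15 more, each ≤ 1)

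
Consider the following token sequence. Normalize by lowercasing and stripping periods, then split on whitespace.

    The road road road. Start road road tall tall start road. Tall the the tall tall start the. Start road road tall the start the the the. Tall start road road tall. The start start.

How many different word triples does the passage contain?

35 tokens → 33 trigram windows in total.
Repeated trigrams (each contributes count−1 duplicates):
  road road tall: 3
  road tall the: 3
  start road road: 3
  tall start road: 2
  tall tall start: 2
  tall the start: 2
  the the tall: 2
10 duplicate windows → 33 − 10 = 23 distinct.

23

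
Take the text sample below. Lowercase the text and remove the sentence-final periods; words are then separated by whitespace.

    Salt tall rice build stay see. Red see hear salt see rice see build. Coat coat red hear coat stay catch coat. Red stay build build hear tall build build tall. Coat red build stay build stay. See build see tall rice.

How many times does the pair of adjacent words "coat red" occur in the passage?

3

Scanning the 41 overlapping bigram windows for "coat red":
  position 16–17: coat red
  position 22–23: coat red
  position 32–33: coat red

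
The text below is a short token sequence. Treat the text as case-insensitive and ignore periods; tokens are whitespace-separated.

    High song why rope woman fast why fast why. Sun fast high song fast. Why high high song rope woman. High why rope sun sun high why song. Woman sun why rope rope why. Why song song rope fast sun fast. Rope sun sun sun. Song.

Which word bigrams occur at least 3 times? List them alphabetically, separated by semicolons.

fast why; high song; sun sun; why rope

Bigram counts meeting the condition (at least 3 times):
  fast why: 3
  high song: 3
  sun sun: 3
  why rope: 3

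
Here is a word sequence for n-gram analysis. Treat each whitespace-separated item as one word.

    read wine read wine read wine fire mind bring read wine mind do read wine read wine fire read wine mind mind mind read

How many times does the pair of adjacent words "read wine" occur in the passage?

7

Scanning the 23 overlapping bigram windows for "read wine":
  position 1–2: read wine
  position 3–4: read wine
  position 5–6: read wine
  position 10–11: read wine
  position 14–15: read wine
  position 16–17: read wine
  position 19–20: read wine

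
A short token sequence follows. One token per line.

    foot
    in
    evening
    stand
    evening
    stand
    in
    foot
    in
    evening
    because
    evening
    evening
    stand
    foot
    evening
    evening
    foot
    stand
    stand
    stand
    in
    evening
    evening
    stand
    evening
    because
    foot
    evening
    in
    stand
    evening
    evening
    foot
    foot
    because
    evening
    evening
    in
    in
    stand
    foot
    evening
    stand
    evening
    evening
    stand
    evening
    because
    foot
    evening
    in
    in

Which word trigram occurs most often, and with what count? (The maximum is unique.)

"evening stand evening", 4 times

Trigram frequencies (highest first):
  evening stand evening: 4
  evening evening stand: 3
  foot in evening: 2
  because evening evening: 2
  stand foot evening: 2
  evening evening foot: 2
  … (30 more, each ≤ 2)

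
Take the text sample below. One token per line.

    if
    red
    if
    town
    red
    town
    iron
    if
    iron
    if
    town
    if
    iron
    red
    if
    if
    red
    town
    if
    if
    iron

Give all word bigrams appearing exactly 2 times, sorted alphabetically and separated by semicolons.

Bigram counts meeting the condition (exactly 2 times):
  if if: 2
  if red: 2
  if town: 2
  iron if: 2
  red if: 2
  red town: 2
  town if: 2

if if; if red; if town; iron if; red if; red town; town if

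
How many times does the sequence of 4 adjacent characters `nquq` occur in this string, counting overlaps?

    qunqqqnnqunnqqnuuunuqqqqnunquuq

Sliding a length-4 window over the 31 characters (28 positions):
  (no match at any position)

0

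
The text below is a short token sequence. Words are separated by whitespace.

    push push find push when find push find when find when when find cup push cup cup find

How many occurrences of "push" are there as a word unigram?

5

Scanning the 18 tokens for "push":
  position 1: push
  position 2: push
  position 4: push
  position 7: push
  position 15: push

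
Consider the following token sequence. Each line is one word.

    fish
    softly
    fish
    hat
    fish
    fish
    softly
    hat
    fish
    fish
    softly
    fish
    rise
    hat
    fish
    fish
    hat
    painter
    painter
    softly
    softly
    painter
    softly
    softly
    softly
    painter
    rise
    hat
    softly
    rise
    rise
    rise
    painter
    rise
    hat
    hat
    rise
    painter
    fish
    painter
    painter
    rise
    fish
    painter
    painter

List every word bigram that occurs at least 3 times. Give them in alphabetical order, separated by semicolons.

Bigram counts meeting the condition (at least 3 times):
  fish fish: 3
  fish softly: 3
  hat fish: 3
  painter painter: 3
  painter rise: 3
  rise hat: 3
  softly softly: 3

fish fish; fish softly; hat fish; painter painter; painter rise; rise hat; softly softly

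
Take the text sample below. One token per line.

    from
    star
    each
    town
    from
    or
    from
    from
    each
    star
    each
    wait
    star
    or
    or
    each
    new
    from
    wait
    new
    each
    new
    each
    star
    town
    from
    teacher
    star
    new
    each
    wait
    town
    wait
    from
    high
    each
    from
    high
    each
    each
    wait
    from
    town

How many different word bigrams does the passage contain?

43 tokens → 42 bigram windows in total.
Repeated bigrams (each contributes count−1 duplicates):
  each wait: 3
  new each: 3
  each new: 2
  each star: 2
  from high: 2
  high each: 2
  star each: 2
  town from: 2
  … (1 more repeated)
11 duplicate windows → 42 − 11 = 31 distinct.

31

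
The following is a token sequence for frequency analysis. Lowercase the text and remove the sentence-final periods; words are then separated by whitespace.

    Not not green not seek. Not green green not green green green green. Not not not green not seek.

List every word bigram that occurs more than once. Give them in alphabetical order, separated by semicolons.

green green; green not; not green; not not; not seek

Bigram counts meeting the condition (more than once):
  green green: 4
  green not: 4
  not green: 4
  not not: 3
  not seek: 2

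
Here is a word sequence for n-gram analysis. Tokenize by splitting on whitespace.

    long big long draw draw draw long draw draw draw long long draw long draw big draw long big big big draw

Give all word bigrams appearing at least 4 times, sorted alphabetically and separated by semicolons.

draw draw; draw long; long draw

Bigram counts meeting the condition (at least 4 times):
  draw draw: 4
  draw long: 4
  long draw: 4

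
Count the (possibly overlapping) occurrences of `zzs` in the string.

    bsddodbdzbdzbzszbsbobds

Sliding a length-3 window over the 23 characters (21 positions):
  (no match at any position)

0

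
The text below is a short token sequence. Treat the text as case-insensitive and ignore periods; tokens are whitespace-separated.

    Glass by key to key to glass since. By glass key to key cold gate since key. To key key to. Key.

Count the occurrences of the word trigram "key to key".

4

Scanning the 20 overlapping trigram windows for "key to key":
  position 3–5: key to key
  position 11–13: key to key
  position 17–19: key to key
  position 20–22: key to key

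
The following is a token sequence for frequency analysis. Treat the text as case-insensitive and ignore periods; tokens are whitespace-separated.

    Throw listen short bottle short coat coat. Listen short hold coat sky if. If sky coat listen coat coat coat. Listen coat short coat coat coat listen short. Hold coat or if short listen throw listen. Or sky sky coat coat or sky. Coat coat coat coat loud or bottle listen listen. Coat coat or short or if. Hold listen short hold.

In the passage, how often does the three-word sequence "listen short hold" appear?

Scanning the 60 overlapping trigram windows for "listen short hold":
  position 8–10: listen short hold
  position 27–29: listen short hold
  position 60–62: listen short hold

3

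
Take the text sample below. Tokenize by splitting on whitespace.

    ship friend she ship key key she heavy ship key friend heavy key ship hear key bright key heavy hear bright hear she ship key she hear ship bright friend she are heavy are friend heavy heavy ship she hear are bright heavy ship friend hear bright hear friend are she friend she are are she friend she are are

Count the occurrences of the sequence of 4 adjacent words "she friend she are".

2

Scanning the 57 overlapping 4-gram windows for "she friend she are":
  position 51–54: she friend she are
  position 56–59: she friend she are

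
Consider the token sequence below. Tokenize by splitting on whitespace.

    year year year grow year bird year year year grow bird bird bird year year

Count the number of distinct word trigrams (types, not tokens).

10

15 tokens → 13 trigram windows in total.
Repeated trigrams (each contributes count−1 duplicates):
  bird year year: 2
  year year grow: 2
  year year year: 2
3 duplicate windows → 13 − 3 = 10 distinct.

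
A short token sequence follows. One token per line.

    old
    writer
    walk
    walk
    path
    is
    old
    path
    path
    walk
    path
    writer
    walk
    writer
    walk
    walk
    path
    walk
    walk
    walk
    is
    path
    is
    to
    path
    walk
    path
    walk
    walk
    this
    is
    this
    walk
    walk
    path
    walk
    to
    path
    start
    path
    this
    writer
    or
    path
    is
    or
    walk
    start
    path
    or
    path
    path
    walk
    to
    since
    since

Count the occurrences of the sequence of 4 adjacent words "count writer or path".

0

Scanning the 53 overlapping 4-gram windows for "count writer or path":
  (none found)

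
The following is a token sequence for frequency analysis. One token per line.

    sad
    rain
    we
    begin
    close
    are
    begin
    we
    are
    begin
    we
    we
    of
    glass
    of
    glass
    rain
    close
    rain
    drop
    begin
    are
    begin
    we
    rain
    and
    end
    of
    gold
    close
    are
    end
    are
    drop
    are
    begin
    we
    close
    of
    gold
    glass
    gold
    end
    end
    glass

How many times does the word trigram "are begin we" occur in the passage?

4

Scanning the 43 overlapping trigram windows for "are begin we":
  position 6–8: are begin we
  position 9–11: are begin we
  position 22–24: are begin we
  position 35–37: are begin we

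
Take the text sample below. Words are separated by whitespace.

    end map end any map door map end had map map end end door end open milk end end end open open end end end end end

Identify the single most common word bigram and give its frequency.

"end end", 7 times

Bigram frequencies (highest first):
  end end: 7
  map end: 3
  end open: 2
  end map: 1
  end any: 1
  any map: 1
  … (11 more, each ≤ 1)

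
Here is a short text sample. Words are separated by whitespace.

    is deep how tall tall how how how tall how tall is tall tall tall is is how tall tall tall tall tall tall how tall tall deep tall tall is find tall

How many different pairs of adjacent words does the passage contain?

33 tokens → 32 bigram windows in total.
Repeated bigrams (each contributes count−1 duplicates):
  tall tall: 10
  how tall: 5
  tall how: 3
  tall is: 3
  how how: 2
18 duplicate windows → 32 − 18 = 14 distinct.

14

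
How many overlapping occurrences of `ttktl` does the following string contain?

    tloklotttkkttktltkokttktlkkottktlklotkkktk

3

Sliding a length-5 window over the 42 characters (38 positions):
  position 12–16: ttktl
  position 21–25: ttktl
  position 29–33: ttktl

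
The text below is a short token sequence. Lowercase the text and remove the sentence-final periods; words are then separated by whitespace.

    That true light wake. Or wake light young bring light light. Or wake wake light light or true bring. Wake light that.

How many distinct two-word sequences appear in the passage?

22 tokens → 21 bigram windows in total.
Repeated bigrams (each contributes count−1 duplicates):
  wake light: 3
  light light: 2
  light or: 2
  or wake: 2
5 duplicate windows → 21 − 5 = 16 distinct.

16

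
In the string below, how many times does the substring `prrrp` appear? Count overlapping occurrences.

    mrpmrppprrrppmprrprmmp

1

Sliding a length-5 window over the 22 characters (18 positions):
  position 8–12: prrrp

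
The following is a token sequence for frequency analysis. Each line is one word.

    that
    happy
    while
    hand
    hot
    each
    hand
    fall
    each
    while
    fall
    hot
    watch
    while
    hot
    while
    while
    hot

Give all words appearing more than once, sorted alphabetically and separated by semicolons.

each; fall; hand; hot; while

Unigram counts meeting the condition (more than once):
  each: 2
  fall: 2
  hand: 2
  hot: 4
  while: 5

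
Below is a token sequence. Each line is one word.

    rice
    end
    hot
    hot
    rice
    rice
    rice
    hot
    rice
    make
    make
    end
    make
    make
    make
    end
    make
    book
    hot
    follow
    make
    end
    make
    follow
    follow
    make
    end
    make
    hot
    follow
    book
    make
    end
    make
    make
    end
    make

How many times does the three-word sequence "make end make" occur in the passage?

Scanning the 35 overlapping trigram windows for "make end make":
  position 11–13: make end make
  position 15–17: make end make
  position 21–23: make end make
  position 26–28: make end make
  position 32–34: make end make
  position 35–37: make end make

6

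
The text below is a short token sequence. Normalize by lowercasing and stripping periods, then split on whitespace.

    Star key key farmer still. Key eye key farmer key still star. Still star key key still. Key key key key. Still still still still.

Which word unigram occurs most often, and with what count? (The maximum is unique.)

"key", 11 times

Unigram frequencies (highest first):
  key: 11
  still: 8
  star: 3
  farmer: 2
  eye: 1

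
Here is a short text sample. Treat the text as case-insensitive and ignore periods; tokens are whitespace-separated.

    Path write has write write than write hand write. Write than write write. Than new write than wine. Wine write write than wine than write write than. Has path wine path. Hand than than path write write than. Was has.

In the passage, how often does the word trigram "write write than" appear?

Scanning the 38 overlapping trigram windows for "write write than":
  position 4–6: write write than
  position 9–11: write write than
  position 12–14: write write than
  position 20–22: write write than
  position 25–27: write write than
  position 36–38: write write than

6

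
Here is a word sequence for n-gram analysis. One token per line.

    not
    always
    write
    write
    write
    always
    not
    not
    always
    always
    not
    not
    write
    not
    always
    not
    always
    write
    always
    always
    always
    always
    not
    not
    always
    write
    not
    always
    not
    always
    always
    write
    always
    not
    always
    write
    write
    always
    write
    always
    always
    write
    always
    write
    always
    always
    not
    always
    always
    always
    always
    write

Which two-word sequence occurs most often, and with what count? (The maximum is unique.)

Bigram frequencies (highest first):
  always always: 10
  not always: 9
  always write: 9
  write always: 7
  always not: 7
  write write: 3
  … (3 more, each ≤ 3)

"always always", 10 times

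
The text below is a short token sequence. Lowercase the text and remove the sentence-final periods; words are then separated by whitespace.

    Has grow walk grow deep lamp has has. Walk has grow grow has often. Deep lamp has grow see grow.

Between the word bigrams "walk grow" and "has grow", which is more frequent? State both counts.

"walk grow": 1 occurrence
"has grow": 3 occurrences

"has grow" (3 vs 1)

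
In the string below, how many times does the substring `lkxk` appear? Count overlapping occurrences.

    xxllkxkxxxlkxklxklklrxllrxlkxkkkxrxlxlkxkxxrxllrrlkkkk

4

Sliding a length-4 window over the 54 characters (51 positions):
  position 4–7: lkxk
  position 11–14: lkxk
  position 27–30: lkxk
  position 38–41: lkxk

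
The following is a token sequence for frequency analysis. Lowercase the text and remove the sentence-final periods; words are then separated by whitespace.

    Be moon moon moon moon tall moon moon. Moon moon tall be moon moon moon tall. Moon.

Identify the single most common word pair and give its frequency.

Bigram frequencies (highest first):
  moon moon: 8
  moon tall: 3
  be moon: 2
  tall moon: 2
  tall be: 1

"moon moon", 8 times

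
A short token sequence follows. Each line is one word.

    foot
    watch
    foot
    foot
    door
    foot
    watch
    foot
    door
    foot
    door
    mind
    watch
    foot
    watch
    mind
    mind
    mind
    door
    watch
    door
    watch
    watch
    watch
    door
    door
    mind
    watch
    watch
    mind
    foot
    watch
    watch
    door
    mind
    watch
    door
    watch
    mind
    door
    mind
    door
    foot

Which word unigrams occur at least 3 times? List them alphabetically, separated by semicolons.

Unigram counts meeting the condition (at least 3 times):
  door: 11
  foot: 9
  mind: 9
  watch: 14

door; foot; mind; watch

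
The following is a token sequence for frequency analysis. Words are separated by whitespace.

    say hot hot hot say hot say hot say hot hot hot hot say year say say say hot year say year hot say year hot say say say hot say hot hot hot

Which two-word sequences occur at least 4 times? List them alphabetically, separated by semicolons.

Bigram counts meeting the condition (at least 4 times):
  hot hot: 7
  hot say: 7
  say hot: 7
  say say: 4

hot hot; hot say; say hot; say say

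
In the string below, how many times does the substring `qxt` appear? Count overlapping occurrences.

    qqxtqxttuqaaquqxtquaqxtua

Sliding a length-3 window over the 25 characters (23 positions):
  position 2–4: qxt
  position 5–7: qxt
  position 15–17: qxt
  position 21–23: qxt

4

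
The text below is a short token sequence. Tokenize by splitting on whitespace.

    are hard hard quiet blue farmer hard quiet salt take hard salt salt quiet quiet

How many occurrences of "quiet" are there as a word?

4

Scanning the 15 tokens for "quiet":
  position 4: quiet
  position 8: quiet
  position 14: quiet
  position 15: quiet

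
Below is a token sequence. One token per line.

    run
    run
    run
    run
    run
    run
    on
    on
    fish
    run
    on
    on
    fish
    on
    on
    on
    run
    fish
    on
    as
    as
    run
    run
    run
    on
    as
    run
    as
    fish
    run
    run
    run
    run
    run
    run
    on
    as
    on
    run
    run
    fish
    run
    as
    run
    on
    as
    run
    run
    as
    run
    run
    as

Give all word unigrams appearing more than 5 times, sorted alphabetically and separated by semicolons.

as; on; run

Unigram counts meeting the condition (more than 5 times):
  as: 9
  on: 12
  run: 26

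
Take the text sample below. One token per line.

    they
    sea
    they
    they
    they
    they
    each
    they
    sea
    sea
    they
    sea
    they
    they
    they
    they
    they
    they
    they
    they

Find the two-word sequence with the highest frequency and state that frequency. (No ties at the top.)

"they they", 10 times

Bigram frequencies (highest first):
  they they: 10
  they sea: 3
  sea they: 3
  they each: 1
  each they: 1
  sea sea: 1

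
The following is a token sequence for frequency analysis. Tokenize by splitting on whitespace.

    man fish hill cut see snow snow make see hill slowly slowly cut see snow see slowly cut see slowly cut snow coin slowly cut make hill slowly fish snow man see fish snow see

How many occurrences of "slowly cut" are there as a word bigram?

Scanning the 34 overlapping bigram windows for "slowly cut":
  position 12–13: slowly cut
  position 17–18: slowly cut
  position 20–21: slowly cut
  position 24–25: slowly cut

4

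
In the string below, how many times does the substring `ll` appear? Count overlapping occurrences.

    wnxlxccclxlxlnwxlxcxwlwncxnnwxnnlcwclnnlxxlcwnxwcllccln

1

Sliding a length-2 window over the 55 characters (54 positions):
  position 50–51: ll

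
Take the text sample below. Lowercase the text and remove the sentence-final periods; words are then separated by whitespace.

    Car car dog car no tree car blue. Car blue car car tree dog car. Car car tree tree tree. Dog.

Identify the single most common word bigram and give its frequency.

Bigram frequencies (highest first):
  car car: 4
  dog car: 2
  car blue: 2
  blue car: 2
  car tree: 2
  tree dog: 2
  … (5 more, each ≤ 2)

"car car", 4 times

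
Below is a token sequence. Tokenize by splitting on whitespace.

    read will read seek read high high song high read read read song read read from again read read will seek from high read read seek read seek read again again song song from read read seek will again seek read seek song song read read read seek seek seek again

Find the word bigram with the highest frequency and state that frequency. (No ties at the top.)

"read read", 8 times

Bigram frequencies (highest first):
  read read: 8
  read seek: 6
  seek read: 4
  read will: 2
  high read: 2
  song read: 2
  … (24 more, each ≤ 2)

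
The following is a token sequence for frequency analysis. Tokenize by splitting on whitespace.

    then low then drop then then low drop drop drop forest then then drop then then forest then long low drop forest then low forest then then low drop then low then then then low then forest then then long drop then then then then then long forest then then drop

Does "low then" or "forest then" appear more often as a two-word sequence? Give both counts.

"low then": 3 occurrences
"forest then": 6 occurrences

"forest then" (6 vs 3)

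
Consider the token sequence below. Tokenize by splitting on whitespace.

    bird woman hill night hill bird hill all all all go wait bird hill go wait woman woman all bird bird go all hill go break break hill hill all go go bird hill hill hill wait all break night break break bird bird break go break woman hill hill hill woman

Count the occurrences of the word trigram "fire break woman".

Scanning the 50 overlapping trigram windows for "fire break woman":
  (none found)

0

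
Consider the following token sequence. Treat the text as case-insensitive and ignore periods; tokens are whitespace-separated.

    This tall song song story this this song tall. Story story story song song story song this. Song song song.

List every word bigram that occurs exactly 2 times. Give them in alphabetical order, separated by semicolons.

song story; story song; story story; this song

Bigram counts meeting the condition (exactly 2 times):
  song story: 2
  story song: 2
  story story: 2
  this song: 2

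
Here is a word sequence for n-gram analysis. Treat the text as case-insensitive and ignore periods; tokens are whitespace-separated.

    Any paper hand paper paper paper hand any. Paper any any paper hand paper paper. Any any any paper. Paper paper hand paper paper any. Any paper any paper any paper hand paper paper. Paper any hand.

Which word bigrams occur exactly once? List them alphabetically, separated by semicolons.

any hand; hand any

Bigram counts meeting the condition (exactly once):
  any hand: 1
  hand any: 1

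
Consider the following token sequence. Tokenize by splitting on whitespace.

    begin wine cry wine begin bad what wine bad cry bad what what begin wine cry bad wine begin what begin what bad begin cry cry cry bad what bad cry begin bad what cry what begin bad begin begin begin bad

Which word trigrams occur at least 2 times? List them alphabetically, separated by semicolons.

Trigram counts meeting the condition (at least 2 times):
  begin bad what: 2
  begin wine cry: 2
  cry bad what: 2

begin bad what; begin wine cry; cry bad what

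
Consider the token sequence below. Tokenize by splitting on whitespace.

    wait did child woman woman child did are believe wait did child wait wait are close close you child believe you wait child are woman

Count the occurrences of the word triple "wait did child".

2

Scanning the 23 overlapping trigram windows for "wait did child":
  position 1–3: wait did child
  position 10–12: wait did child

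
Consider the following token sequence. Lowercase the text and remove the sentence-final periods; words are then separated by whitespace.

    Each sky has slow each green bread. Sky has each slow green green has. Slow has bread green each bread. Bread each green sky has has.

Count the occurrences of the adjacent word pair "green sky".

1

Scanning the 25 overlapping bigram windows for "green sky":
  position 23–24: green sky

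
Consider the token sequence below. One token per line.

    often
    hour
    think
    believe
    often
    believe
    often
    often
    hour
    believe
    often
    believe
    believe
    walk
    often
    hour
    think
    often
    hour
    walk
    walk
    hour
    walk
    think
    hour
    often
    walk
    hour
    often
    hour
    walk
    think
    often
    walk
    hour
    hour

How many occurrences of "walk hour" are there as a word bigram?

Scanning the 35 overlapping bigram windows for "walk hour":
  position 21–22: walk hour
  position 27–28: walk hour
  position 34–35: walk hour

3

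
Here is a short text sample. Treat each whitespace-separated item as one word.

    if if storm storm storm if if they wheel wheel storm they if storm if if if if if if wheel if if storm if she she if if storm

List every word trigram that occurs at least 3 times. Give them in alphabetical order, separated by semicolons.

if if if; if if storm

Trigram counts meeting the condition (at least 3 times):
  if if if: 4
  if if storm: 3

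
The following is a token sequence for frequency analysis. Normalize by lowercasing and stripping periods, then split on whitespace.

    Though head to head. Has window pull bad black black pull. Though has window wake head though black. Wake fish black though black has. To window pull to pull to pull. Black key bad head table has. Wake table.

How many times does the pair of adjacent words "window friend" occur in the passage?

0

Scanning the 38 overlapping bigram windows for "window friend":
  (none found)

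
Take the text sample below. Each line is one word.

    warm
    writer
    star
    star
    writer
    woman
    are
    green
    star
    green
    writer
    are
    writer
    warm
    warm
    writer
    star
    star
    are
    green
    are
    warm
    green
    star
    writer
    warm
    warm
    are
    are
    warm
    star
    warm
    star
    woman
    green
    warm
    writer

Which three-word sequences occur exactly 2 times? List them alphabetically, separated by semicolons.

warm writer star; writer star star; writer warm warm

Trigram counts meeting the condition (exactly 2 times):
  warm writer star: 2
  writer star star: 2
  writer warm warm: 2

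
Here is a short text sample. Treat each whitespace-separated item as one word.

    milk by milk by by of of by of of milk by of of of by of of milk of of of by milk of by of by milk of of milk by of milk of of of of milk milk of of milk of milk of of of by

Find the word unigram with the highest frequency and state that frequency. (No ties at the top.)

Unigram frequencies (highest first):
  of: 27
  milk: 12
  by: 11

"of", 27 times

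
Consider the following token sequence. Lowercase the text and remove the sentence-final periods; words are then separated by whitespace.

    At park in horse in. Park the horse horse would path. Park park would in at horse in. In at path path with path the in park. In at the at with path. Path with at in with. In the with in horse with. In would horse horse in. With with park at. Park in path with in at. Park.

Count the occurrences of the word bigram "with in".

Scanning the 59 overlapping bigram windows for "with in":
  position 38–39: with in
  position 41–42: with in
  position 44–45: with in
  position 57–58: with in

4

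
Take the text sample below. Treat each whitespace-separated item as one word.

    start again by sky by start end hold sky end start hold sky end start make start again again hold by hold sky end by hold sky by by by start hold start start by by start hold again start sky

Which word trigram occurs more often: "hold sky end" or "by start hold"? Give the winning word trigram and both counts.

"hold sky end" (3 vs 2)

"hold sky end": 3 occurrences
"by start hold": 2 occurrences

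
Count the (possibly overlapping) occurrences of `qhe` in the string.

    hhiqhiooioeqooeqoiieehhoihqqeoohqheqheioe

Sliding a length-3 window over the 41 characters (39 positions):
  position 33–35: qhe
  position 36–38: qhe

2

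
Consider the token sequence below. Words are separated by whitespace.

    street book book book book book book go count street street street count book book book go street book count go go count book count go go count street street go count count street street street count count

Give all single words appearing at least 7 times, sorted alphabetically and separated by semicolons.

book; count; go; street

Unigram counts meeting the condition (at least 7 times):
  book: 11
  count: 10
  go: 7
  street: 10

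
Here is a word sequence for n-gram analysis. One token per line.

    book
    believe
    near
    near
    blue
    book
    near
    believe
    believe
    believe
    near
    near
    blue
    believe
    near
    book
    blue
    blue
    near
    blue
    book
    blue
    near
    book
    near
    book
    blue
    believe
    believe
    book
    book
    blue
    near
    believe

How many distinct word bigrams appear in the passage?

34 tokens → 33 bigram windows in total.
Repeated bigrams (each contributes count−1 duplicates):
  book blue: 4
  believe believe: 3
  believe near: 3
  blue near: 3
  near blue: 3
  near book: 3
  blue believe: 2
  blue book: 2
  … (3 more repeated)
18 duplicate windows → 33 − 18 = 15 distinct.

15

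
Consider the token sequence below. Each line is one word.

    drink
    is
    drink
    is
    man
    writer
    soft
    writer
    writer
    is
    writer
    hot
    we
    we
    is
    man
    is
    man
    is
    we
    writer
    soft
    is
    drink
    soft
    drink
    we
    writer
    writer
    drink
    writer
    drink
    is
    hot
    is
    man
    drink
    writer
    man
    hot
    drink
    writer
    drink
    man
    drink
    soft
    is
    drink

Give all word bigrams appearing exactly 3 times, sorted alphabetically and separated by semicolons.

drink is; drink writer; is drink; writer drink

Bigram counts meeting the condition (exactly 3 times):
  drink is: 3
  drink writer: 3
  is drink: 3
  writer drink: 3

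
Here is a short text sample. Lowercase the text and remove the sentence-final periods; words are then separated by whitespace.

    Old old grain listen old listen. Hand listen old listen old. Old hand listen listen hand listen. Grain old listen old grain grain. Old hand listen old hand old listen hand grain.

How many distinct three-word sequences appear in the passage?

32 tokens → 30 trigram windows in total.
Repeated trigrams (each contributes count−1 duplicates):
  hand listen old: 2
  listen hand listen: 2
  listen old listen: 2
  old hand listen: 2
  old listen hand: 2
  old listen old: 2
6 duplicate windows → 30 − 6 = 24 distinct.

24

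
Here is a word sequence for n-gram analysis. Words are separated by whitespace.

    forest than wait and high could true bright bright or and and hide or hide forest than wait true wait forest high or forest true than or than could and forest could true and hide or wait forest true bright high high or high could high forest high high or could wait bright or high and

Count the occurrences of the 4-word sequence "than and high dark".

Scanning the 53 overlapping 4-gram windows for "than and high dark":
  (none found)

0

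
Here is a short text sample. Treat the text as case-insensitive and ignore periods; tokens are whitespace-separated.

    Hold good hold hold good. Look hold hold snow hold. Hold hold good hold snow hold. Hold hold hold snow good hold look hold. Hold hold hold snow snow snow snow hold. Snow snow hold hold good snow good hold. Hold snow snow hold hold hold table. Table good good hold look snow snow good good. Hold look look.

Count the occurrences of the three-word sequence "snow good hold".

Scanning the 57 overlapping trigram windows for "snow good hold":
  position 20–22: snow good hold
  position 38–40: snow good hold

2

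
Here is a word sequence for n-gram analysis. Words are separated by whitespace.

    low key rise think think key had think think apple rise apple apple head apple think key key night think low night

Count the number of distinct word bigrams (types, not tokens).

22 tokens → 21 bigram windows in total.
Repeated bigrams (each contributes count−1 duplicates):
  think key: 2
  think think: 2
2 duplicate windows → 21 − 2 = 19 distinct.

19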